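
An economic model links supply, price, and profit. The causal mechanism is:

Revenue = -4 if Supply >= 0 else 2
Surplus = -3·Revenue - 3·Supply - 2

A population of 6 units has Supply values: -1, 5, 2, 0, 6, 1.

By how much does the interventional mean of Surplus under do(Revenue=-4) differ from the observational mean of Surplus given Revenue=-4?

The intervention sets Revenue=-4 in all 6 units regardless of Supply. Recomputing Surplus per unit gives 13, -5, 4, 10, -8, 7; average 3.5.
Observing Revenue=-4 restricts to units where Revenue's equation naturally yields -4: Supply ∈ {5, 2, 0, 6, 1}. In that subpopulation Surplus = -5, 4, 10, -8, 7, mean 1.6.
Difference = 3.5 − 1.6 = 1.9.

1.9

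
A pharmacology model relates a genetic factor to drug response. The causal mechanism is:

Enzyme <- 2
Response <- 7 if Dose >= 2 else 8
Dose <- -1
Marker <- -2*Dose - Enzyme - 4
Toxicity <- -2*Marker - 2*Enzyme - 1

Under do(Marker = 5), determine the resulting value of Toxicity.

do(Marker=5) replaces the equation Marker <- -2*Dose - Enzyme - 4 with the constant Marker = 5.
Toxicity = -2*Marker - 2*Enzyme - 1  [with Marker=5, Enzyme=2]  = -15

-15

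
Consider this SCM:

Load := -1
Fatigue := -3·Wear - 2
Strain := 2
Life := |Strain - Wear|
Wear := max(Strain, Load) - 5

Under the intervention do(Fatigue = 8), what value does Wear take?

-3

Under do(Fatigue=8), the mechanism Fatigue := -3·Wear - 2 is discarded; Fatigue is fixed at 8.
Since Wear is not a descendant of the intervened variable, it is unaffected.
Wear = max(Strain, Load) - 5  [with Strain=2, Load=-1]  = -3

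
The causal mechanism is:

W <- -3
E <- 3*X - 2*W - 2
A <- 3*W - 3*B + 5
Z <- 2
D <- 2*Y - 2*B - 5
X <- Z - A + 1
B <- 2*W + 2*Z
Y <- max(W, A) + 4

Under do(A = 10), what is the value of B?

Under do(A=10), the mechanism A <- 3*W - 3*B + 5 is discarded; A is fixed at 10.
Since B is not a descendant of the intervened variable, it is unaffected.
B = 2*W + 2*Z  [with W=-3, Z=2]  = -2

-2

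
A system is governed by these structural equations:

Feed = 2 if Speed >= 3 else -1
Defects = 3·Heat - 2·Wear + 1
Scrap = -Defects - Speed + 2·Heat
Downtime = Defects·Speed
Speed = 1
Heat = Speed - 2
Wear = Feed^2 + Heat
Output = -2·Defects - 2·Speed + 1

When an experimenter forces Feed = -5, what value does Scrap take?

47

Under do(Feed=-5), the mechanism Feed = 2 if Speed >= 3 else -1 is discarded; Feed is fixed at -5.
Heat = Speed - 2  [with Speed=1]  = -1
Wear = Feed^2 + Heat  [with Feed=-5, Heat=-1]  = 24
Defects = 3·Heat - 2·Wear + 1  [with Heat=-1, Wear=24]  = -50
Scrap = -Defects - Speed + 2·Heat  [with Defects=-50, Speed=1, Heat=-1]  = 47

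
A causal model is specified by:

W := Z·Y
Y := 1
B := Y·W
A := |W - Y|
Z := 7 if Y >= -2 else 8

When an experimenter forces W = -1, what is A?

2

The intervention breaks the incoming arrows to W: W := Z·Y no longer applies, and W = -1.
A = |W - Y|  [with W=-1, Y=1]  = 2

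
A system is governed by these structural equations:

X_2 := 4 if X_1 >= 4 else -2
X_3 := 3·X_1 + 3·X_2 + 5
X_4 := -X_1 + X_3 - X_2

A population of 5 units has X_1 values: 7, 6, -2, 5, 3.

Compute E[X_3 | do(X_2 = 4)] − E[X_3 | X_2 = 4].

-6.6

Under do(X_2=4), X_2's equation is replaced by X_2=4 for every unit. Per-unit X_3: 38, 35, 11, 32, 26. Mean = 28.4.
Conditioning on X_2=4 selects the 3 unit(s) with X_1 ∈ {7, 6, 5}. Their X_3 values: 38, 35, 32. Mean = 35.
Difference = 28.4 − 35 = -6.6.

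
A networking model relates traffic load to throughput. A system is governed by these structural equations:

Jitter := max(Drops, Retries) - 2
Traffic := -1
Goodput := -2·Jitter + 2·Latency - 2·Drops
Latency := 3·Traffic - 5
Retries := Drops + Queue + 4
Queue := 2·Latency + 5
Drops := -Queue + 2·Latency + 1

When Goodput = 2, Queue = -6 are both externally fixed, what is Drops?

The joint intervention fixes Goodput = 2, Queue = -6, removing each variable's own equation.
Latency = 3·Traffic - 5  [with Traffic=-1]  = -8
Drops = -Queue + 2·Latency + 1  [with Queue=-6, Latency=-8]  = -9

-9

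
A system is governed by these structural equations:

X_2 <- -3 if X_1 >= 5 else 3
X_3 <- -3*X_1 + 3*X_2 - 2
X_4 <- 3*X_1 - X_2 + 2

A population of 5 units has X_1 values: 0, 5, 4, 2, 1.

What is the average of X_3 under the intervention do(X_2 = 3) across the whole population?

-0.2

Every unit gets X_2=3 under the intervention. X_3 values become 7, -8, -5, 1, 4; E[X_3|do(X_2=3)] = -0.2.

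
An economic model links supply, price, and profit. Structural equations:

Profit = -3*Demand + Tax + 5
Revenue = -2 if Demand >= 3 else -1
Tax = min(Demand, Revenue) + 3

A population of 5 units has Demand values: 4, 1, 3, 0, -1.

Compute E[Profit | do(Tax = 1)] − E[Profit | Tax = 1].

6.3

Under do(Tax=1), Tax's equation is replaced by Tax=1 for every unit. Per-unit Profit: -6, 3, -3, 6, 9. Mean = 1.8.
Conditioning on Tax=1 selects the 2 unit(s) with Demand ∈ {4, 3}. Their Profit values: -6, -3. Mean = -4.5.
Difference = 1.8 − (-4.5) = 6.3.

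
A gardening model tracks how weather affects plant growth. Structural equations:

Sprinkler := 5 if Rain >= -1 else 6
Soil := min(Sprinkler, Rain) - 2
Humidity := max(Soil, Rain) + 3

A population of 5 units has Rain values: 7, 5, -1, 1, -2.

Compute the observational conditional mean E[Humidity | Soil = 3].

Conditioning on Soil=3 selects the 2 unit(s) with Rain ∈ {7, 5}. Their Humidity values: 10, 8. Mean = 9.

9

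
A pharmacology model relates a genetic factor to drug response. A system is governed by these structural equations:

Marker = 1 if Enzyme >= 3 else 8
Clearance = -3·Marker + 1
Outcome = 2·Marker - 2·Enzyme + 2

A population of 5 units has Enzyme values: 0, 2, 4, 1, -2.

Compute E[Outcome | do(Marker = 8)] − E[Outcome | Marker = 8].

Under do(Marker=8), Marker's equation is replaced by Marker=8 for every unit. Per-unit Outcome: 18, 14, 10, 16, 22. Mean = 16.
Conditioning on Marker=8 selects the 4 unit(s) with Enzyme ∈ {0, 2, 1, -2}. Their Outcome values: 18, 14, 16, 22. Mean = 17.5.
Difference = 16 − 17.5 = -1.5.

-1.5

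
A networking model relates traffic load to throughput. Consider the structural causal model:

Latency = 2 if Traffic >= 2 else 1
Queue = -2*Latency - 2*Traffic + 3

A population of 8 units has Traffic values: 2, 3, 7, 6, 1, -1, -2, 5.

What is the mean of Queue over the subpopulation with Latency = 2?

-10.2

Observing Latency=2 restricts to units where Latency's equation naturally yields 2: Traffic ∈ {2, 3, 7, 6, 5}. In that subpopulation Queue = -5, -7, -15, -13, -11, mean -10.2.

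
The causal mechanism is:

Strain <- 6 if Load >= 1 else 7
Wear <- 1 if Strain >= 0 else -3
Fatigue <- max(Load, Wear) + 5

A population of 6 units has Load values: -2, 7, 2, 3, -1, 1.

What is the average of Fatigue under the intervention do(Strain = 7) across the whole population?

7.5

do(Strain=7) breaks Strain's dependence on Load. With Strain=7 fixed, Fatigue across the units is 6, 12, 7, 8, 6, 6, mean 7.5.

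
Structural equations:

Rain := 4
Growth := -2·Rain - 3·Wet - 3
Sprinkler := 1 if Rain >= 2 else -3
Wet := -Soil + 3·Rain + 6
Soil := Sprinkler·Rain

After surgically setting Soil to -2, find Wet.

The intervention breaks the incoming arrows to Soil: Soil := Sprinkler·Rain no longer applies, and Soil = -2.
Wet = -Soil + 3·Rain + 6  [with Soil=-2, Rain=4]  = 20

20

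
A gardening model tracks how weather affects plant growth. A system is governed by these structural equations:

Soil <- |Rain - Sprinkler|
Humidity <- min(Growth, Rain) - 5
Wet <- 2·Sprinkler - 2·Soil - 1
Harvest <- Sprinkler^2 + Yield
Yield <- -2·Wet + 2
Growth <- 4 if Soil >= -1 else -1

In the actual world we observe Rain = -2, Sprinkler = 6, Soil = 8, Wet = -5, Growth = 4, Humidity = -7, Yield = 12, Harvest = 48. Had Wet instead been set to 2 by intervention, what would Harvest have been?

do(Wet=2) replaces the equation Wet <- 2·Sprinkler - 2·Soil - 1 with the constant Wet = 2.
Yield = -2·Wet + 2  [with Wet=2]  = -2
Harvest = Sprinkler^2 + Yield  [with Sprinkler=6, Yield=-2]  = 34

34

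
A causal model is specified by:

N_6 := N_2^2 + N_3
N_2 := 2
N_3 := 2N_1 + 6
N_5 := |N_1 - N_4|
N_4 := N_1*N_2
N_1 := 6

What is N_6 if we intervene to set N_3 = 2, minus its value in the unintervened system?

The intervention breaks the incoming arrows to N_3: N_3 := 2N_1 + 6 no longer applies, and N_3 = 2.
N_6 = N_2^2 + N_3  [with N_2=2, N_3=2]  = 6
Without intervention: N_3 = 2N_1 + 6  [with N_1=6]  = 18; N_6 = N_2^2 + N_3  [with N_2=2, N_3=18]  = 22.
Change = 6 − 22 = -16.

-16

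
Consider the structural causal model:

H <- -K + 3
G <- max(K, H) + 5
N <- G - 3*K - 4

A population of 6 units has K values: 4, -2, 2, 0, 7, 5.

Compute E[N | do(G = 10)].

The intervention sets G=10 in all 6 units regardless of K. Recomputing N per unit gives -6, 12, 0, 6, -15, -9; average -2.

-2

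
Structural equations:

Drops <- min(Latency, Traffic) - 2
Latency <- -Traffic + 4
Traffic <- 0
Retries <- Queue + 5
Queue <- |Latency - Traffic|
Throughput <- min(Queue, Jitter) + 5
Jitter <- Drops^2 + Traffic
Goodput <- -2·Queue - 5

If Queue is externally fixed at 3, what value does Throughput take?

The intervention breaks the incoming arrows to Queue: Queue <- |Latency - Traffic| no longer applies, and Queue = 3.
Latency = -Traffic + 4  [with Traffic=0]  = 4
Drops = min(Latency, Traffic) - 2  [with Latency=4, Traffic=0]  = -2
Jitter = Drops^2 + Traffic  [with Drops=-2, Traffic=0]  = 4
Throughput = min(Queue, Jitter) + 5  [with Queue=3, Jitter=4]  = 8

8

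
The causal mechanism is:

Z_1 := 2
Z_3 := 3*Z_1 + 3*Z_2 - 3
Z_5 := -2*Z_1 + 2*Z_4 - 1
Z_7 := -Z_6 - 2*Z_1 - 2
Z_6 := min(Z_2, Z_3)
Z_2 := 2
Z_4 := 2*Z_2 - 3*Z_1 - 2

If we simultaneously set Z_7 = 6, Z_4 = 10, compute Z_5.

Under do(Z_7 = 6, Z_4 = 10), each intervened variable's structural equation is replaced by its fixed value.
Z_5 = -2*Z_1 + 2*Z_4 - 1  [with Z_1=2, Z_4=10]  = 15

15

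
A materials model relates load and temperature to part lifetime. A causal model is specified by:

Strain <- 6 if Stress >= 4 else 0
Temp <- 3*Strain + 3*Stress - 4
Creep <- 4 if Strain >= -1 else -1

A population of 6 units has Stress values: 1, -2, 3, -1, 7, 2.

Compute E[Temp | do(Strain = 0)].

Under do(Strain=0), Strain's equation is replaced by Strain=0 for every unit. Per-unit Temp: -1, -10, 5, -7, 17, 2. Mean = 1.

1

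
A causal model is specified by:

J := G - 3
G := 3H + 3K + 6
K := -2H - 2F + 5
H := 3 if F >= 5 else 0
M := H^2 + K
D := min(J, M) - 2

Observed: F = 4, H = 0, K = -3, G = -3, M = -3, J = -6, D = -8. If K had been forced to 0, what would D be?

-2

The intervention breaks the incoming arrows to K: K := -2H - 2F + 5 no longer applies, and K = 0.
H = 3 if F >= 5 else 0  [with F=4]  = 0
G = 3H + 3K + 6  [with H=0, K=0]  = 6
M = H^2 + K  [with H=0, K=0]  = 0
J = G - 3  [with G=6]  = 3
D = min(J, M) - 2  [with J=3, M=0]  = -2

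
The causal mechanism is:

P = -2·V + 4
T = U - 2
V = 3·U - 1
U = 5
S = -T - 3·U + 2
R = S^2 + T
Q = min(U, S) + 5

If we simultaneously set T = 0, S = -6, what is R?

36

Setting T = 0, S = -6 by intervention discards those variables' equations.
R = S^2 + T  [with S=-6, T=0]  = 36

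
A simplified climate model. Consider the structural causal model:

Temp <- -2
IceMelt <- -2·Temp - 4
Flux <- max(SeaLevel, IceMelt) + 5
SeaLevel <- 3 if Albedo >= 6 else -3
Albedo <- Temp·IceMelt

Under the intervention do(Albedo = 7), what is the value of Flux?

8

do(Albedo=7) replaces the equation Albedo <- Temp·IceMelt with the constant Albedo = 7.
IceMelt = -2·Temp - 4  [with Temp=-2]  = 0
SeaLevel = 3 if Albedo >= 6 else -3  [with Albedo=7]  = 3
Flux = max(SeaLevel, IceMelt) + 5  [with SeaLevel=3, IceMelt=0]  = 8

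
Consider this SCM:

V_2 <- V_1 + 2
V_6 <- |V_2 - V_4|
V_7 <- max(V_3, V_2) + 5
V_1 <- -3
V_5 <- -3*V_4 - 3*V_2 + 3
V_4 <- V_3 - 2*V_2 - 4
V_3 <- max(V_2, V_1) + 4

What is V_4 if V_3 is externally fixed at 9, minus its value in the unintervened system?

The intervention breaks the incoming arrows to V_3: V_3 <- max(V_2, V_1) + 4 no longer applies, and V_3 = 9.
V_2 = V_1 + 2  [with V_1=-3]  = -1
V_4 = V_3 - 2*V_2 - 4  [with V_3=9, V_2=-1]  = 7
Without intervention: V_2 = V_1 + 2  [with V_1=-3]  = -1; V_3 = max(V_2, V_1) + 4  [with V_2=-1, V_1=-3]  = 3; V_4 = V_3 - 2*V_2 - 4  [with V_3=3, V_2=-1]  = 1.
Change = 7 − 1 = 6.

6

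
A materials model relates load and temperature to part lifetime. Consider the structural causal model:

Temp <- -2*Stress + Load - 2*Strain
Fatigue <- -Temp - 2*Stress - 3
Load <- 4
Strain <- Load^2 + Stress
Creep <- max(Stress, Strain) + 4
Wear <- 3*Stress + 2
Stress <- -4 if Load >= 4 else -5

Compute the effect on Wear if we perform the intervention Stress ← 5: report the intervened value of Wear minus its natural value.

Under do(Stress=5), the mechanism Stress <- -4 if Load >= 4 else -5 is discarded; Stress is fixed at 5.
Wear = 3*Stress + 2  [with Stress=5]  = 17
Without intervention: Stress = -4 if Load >= 4 else -5  [with Load=4]  = -4; Wear = 3*Stress + 2  [with Stress=-4]  = -10.
Change = 17 − (-10) = 27.

27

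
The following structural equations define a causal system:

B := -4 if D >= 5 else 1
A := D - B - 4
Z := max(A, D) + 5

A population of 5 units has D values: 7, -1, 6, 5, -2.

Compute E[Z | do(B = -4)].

8

Under do(B=-4), B's equation is replaced by B=-4 for every unit. Per-unit Z: 12, 4, 11, 10, 3. Mean = 8.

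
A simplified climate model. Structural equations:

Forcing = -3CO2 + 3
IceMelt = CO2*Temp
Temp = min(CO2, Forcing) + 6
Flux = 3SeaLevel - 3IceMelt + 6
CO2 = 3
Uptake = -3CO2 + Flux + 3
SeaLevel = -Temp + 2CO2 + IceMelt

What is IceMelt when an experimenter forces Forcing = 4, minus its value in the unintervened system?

Under do(Forcing=4), the mechanism Forcing = -3CO2 + 3 is discarded; Forcing is fixed at 4.
Temp = min(CO2, Forcing) + 6  [with CO2=3, Forcing=4]  = 9
IceMelt = CO2*Temp  [with CO2=3, Temp=9]  = 27
Without intervention: Forcing = -3CO2 + 3  [with CO2=3]  = -6; Temp = min(CO2, Forcing) + 6  [with CO2=3, Forcing=-6]  = 0; IceMelt = CO2*Temp  [with CO2=3, Temp=0]  = 0.
Change = 27 − 0 = 27.

27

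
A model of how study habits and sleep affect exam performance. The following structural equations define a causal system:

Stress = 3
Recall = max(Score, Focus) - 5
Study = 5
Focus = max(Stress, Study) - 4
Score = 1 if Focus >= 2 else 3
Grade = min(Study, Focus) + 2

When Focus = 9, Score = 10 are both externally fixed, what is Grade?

7

Setting Focus = 9, Score = 10 by intervention discards those variables' equations.
Grade = min(Study, Focus) + 2  [with Study=5, Focus=9]  = 7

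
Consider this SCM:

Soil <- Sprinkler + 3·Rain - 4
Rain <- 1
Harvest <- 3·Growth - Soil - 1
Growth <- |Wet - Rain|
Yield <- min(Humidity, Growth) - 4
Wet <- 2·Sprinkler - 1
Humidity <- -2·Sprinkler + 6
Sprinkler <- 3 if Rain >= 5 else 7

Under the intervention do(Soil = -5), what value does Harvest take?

The intervention breaks the incoming arrows to Soil: Soil <- Sprinkler + 3·Rain - 4 no longer applies, and Soil = -5.
Sprinkler = 3 if Rain >= 5 else 7  [with Rain=1]  = 7
Wet = 2·Sprinkler - 1  [with Sprinkler=7]  = 13
Growth = |Wet - Rain|  [with Wet=13, Rain=1]  = 12
Harvest = 3·Growth - Soil - 1  [with Growth=12, Soil=-5]  = 40

40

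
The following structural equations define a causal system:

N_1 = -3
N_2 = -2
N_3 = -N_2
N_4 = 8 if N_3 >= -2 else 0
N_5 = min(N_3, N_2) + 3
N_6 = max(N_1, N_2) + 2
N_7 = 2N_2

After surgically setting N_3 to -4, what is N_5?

-1

do(N_3=-4) replaces the equation N_3 = -N_2 with the constant N_3 = -4.
N_5 = min(N_3, N_2) + 3  [with N_3=-4, N_2=-2]  = -1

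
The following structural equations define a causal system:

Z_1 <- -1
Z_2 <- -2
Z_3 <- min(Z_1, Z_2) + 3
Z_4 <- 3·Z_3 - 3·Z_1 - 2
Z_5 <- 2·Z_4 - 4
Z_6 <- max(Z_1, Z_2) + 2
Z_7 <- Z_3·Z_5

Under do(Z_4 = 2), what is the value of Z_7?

0

The intervention breaks the incoming arrows to Z_4: Z_4 <- 3·Z_3 - 3·Z_1 - 2 no longer applies, and Z_4 = 2.
Z_3 = min(Z_1, Z_2) + 3  [with Z_1=-1, Z_2=-2]  = 1
Z_5 = 2·Z_4 - 4  [with Z_4=2]  = 0
Z_7 = Z_3·Z_5  [with Z_3=1, Z_5=0]  = 0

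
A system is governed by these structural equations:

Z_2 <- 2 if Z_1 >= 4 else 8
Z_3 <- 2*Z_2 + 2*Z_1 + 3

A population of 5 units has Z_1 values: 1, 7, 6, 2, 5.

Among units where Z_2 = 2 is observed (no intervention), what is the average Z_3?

Observing Z_2=2 restricts to units where Z_2's equation naturally yields 2: Z_1 ∈ {7, 6, 5}. In that subpopulation Z_3 = 21, 19, 17, mean 19.

19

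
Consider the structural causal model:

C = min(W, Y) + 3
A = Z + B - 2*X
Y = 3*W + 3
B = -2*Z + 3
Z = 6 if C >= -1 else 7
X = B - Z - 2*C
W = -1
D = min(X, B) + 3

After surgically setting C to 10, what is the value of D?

-32

The intervention breaks the incoming arrows to C: C = min(W, Y) + 3 no longer applies, and C = 10.
Z = 6 if C >= -1 else 7  [with C=10]  = 6
B = -2*Z + 3  [with Z=6]  = -9
X = B - Z - 2*C  [with B=-9, Z=6, C=10]  = -35
D = min(X, B) + 3  [with X=-35, B=-9]  = -32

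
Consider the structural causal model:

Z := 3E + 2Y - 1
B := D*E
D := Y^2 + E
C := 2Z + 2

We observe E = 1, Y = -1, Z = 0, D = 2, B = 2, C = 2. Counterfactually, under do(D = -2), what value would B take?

Intervening sets D = -2 and removes its equation (D := Y^2 + E).
B = D*E  [with D=-2, E=1]  = -2

-2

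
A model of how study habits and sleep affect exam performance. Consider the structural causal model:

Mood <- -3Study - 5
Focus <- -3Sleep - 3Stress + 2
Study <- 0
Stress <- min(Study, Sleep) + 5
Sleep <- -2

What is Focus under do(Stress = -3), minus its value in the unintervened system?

18

The intervention breaks the incoming arrows to Stress: Stress <- min(Study, Sleep) + 5 no longer applies, and Stress = -3.
Focus = -3Sleep - 3Stress + 2  [with Sleep=-2, Stress=-3]  = 17
Without intervention: Stress = min(Study, Sleep) + 5  [with Study=0, Sleep=-2]  = 3; Focus = -3Sleep - 3Stress + 2  [with Sleep=-2, Stress=3]  = -1.
Change = 17 − (-1) = 18.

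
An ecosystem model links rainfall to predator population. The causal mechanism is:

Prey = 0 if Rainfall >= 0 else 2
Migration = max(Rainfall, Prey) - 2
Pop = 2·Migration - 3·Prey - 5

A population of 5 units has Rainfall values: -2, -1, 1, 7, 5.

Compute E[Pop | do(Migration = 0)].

The intervention sets Migration=0 in all 5 units regardless of Rainfall. Recomputing Pop per unit gives -11, -11, -5, -5, -5; average -7.4.

-7.4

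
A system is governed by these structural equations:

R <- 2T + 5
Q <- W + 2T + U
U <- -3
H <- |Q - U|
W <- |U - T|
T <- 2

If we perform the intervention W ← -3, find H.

1

The intervention breaks the incoming arrows to W: W <- |U - T| no longer applies, and W = -3.
Q = W + 2T + U  [with W=-3, T=2, U=-3]  = -2
H = |Q - U|  [with Q=-2, U=-3]  = 1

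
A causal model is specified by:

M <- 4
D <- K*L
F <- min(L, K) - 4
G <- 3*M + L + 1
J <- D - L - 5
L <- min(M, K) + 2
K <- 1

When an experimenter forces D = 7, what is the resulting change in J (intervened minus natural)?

4

The intervention breaks the incoming arrows to D: D <- K*L no longer applies, and D = 7.
L = min(M, K) + 2  [with M=4, K=1]  = 3
J = D - L - 5  [with D=7, L=3]  = -1
Without intervention: L = min(M, K) + 2  [with M=4, K=1]  = 3; D = K*L  [with K=1, L=3]  = 3; J = D - L - 5  [with D=3, L=3]  = -5.
Change = -1 − (-5) = 4.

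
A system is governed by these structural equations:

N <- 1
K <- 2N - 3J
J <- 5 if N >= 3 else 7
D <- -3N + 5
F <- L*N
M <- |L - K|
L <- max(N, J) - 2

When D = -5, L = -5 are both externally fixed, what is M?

Setting D = -5, L = -5 by intervention discards those variables' equations.
J = 5 if N >= 3 else 7  [with N=1]  = 7
K = 2N - 3J  [with N=1, J=7]  = -19
M = |L - K|  [with L=-5, K=-19]  = 14

14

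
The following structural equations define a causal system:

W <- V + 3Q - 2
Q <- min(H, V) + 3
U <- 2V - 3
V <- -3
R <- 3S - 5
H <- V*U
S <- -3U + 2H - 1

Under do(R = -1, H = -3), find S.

20

The joint intervention fixes R = -1, H = -3, removing each variable's own equation.
U = 2V - 3  [with V=-3]  = -9
S = -3U + 2H - 1  [with U=-9, H=-3]  = 20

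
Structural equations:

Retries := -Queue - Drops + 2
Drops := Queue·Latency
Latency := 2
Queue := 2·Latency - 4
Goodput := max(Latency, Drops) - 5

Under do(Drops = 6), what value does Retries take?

-4

The intervention breaks the incoming arrows to Drops: Drops := Queue·Latency no longer applies, and Drops = 6.
Queue = 2·Latency - 4  [with Latency=2]  = 0
Retries = -Queue - Drops + 2  [with Queue=0, Drops=6]  = -4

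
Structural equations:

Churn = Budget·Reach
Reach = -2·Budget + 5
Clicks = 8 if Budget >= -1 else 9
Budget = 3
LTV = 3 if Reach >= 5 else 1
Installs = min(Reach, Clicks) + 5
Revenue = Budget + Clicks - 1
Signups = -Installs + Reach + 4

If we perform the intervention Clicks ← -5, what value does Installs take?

The intervention breaks the incoming arrows to Clicks: Clicks = 8 if Budget >= -1 else 9 no longer applies, and Clicks = -5.
Reach = -2·Budget + 5  [with Budget=3]  = -1
Installs = min(Reach, Clicks) + 5  [with Reach=-1, Clicks=-5]  = 0

0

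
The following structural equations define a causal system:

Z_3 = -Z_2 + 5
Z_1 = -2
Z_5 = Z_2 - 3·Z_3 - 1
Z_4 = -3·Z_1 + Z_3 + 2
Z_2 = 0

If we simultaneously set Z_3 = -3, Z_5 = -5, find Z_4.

The joint intervention fixes Z_3 = -3, Z_5 = -5, removing each variable's own equation.
Z_4 = -3·Z_1 + Z_3 + 2  [with Z_1=-2, Z_3=-3]  = 5

5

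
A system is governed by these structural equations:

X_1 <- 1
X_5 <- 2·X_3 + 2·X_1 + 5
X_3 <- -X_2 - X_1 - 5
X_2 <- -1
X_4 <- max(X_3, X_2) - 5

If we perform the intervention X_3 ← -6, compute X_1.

1

Under do(X_3=-6), the mechanism X_3 <- -X_2 - X_1 - 5 is discarded; X_3 is fixed at -6.
X_1 is not downstream of the intervention, so its value is determined by the original equations.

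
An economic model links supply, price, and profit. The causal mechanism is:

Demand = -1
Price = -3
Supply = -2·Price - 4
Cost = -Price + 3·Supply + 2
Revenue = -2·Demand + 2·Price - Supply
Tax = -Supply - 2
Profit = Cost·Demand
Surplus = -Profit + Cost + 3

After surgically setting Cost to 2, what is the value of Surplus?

do(Cost=2) replaces the equation Cost = -Price + 3·Supply + 2 with the constant Cost = 2.
Profit = Cost·Demand  [with Cost=2, Demand=-1]  = -2
Surplus = -Profit + Cost + 3  [with Profit=-2, Cost=2]  = 7

7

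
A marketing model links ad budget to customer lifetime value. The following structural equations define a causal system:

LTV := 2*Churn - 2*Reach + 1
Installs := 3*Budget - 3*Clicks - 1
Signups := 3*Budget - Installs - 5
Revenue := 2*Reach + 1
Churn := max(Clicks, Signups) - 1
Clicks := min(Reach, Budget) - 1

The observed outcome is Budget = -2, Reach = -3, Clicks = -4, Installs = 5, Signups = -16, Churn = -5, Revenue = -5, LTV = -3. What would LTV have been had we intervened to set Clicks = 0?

The intervention breaks the incoming arrows to Clicks: Clicks := min(Reach, Budget) - 1 no longer applies, and Clicks = 0.
Installs = 3*Budget - 3*Clicks - 1  [with Budget=-2, Clicks=0]  = -7
Signups = 3*Budget - Installs - 5  [with Budget=-2, Installs=-7]  = -4
Churn = max(Clicks, Signups) - 1  [with Clicks=0, Signups=-4]  = -1
LTV = 2*Churn - 2*Reach + 1  [with Churn=-1, Reach=-3]  = 5

5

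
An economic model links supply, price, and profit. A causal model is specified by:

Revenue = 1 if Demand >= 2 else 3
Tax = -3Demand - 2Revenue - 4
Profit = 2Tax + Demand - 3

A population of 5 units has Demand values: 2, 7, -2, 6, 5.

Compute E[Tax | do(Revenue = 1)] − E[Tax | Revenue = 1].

4.2

do(Revenue=1) breaks Revenue's dependence on Demand. With Revenue=1 fixed, Tax across the units is -12, -27, 0, -24, -21, mean -16.8.
Conditioning on Revenue=1 selects the 4 unit(s) with Demand ∈ {2, 7, 6, 5}. Their Tax values: -12, -27, -24, -21. Mean = -21.
Difference = -16.8 − (-21) = 4.2.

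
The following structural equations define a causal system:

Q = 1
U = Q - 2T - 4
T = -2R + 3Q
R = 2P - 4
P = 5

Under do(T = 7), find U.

Intervening sets T = 7 and removes its equation (T = -2R + 3Q).
U = Q - 2T - 4  [with Q=1, T=7]  = -17

-17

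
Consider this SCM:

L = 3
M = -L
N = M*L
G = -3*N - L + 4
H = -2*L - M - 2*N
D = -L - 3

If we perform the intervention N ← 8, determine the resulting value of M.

-3

Under do(N=8), the mechanism N = M*L is discarded; N is fixed at 8.
Since M is not a descendant of the intervened variable, it is unaffected.
M = -L  [with L=3]  = -3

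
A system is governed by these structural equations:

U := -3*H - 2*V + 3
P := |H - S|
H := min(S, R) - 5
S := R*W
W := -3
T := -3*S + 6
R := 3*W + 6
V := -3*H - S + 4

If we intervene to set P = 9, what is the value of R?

-3

The intervention breaks the incoming arrows to P: P := |H - S| no longer applies, and P = 9.
R is not downstream of the intervention, so its value is determined by the original equations.
R = 3*W + 6  [with W=-3]  = -3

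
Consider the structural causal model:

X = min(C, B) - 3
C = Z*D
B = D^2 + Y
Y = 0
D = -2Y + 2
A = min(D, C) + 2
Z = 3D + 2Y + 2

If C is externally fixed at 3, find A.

4

Under do(C=3), the mechanism C = Z*D is discarded; C is fixed at 3.
D = -2Y + 2  [with Y=0]  = 2
A = min(D, C) + 2  [with D=2, C=3]  = 4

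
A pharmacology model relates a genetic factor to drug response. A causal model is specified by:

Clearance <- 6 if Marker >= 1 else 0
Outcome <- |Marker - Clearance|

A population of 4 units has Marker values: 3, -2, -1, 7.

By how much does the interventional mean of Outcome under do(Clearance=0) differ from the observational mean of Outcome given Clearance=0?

1.75

Every unit gets Clearance=0 under the intervention. Outcome values become 3, 2, 1, 7; E[Outcome|do(Clearance=0)] = 3.25.
E[Outcome|Clearance=0] averages over only the 2 units with Clearance=0 (Marker = -2, -1): Outcome = 2, 1, mean 1.5.
Difference = 3.25 − 1.5 = 1.75.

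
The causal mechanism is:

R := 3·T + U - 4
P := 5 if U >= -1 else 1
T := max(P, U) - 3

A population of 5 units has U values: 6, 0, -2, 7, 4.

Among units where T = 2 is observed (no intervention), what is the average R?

E[R|T=2] averages over only the 2 units with T=2 (U = 0, 4): R = 2, 6, mean 4.

4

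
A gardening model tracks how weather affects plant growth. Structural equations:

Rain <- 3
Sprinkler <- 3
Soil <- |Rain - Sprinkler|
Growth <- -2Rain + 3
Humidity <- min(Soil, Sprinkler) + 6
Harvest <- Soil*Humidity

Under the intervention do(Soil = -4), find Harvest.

-8

The intervention breaks the incoming arrows to Soil: Soil <- |Rain - Sprinkler| no longer applies, and Soil = -4.
Humidity = min(Soil, Sprinkler) + 6  [with Soil=-4, Sprinkler=3]  = 2
Harvest = Soil*Humidity  [with Soil=-4, Humidity=2]  = -8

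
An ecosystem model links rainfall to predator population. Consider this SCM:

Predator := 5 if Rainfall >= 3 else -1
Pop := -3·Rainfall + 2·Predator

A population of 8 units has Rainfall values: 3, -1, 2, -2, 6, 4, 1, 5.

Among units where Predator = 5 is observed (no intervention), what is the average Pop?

-3.5

Observing Predator=5 restricts to units where Predator's equation naturally yields 5: Rainfall ∈ {3, 6, 4, 5}. In that subpopulation Pop = 1, -8, -2, -5, mean -3.5.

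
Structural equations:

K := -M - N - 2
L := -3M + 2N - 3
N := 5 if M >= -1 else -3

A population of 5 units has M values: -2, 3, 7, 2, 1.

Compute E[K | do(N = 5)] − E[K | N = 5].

The intervention sets N=5 in all 5 units regardless of M. Recomputing K per unit gives -5, -10, -14, -9, -8; average -9.2.
Observing N=5 restricts to units where N's equation naturally yields 5: M ∈ {3, 7, 2, 1}. In that subpopulation K = -10, -14, -9, -8, mean -10.25.
Difference = -9.2 − (-10.25) = 1.05.

1.05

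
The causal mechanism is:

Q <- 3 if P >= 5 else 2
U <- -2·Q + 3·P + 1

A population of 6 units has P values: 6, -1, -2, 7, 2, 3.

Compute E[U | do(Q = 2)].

The intervention sets Q=2 in all 6 units regardless of P. Recomputing U per unit gives 15, -6, -9, 18, 3, 6; average 4.5.

4.5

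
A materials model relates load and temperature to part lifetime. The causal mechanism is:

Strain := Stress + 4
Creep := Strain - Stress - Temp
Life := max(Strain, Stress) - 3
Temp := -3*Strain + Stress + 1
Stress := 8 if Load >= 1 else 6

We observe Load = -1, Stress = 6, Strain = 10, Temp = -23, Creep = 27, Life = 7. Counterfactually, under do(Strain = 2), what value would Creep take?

do(Strain=2) replaces the equation Strain := Stress + 4 with the constant Strain = 2.
Stress = 8 if Load >= 1 else 6  [with Load=-1]  = 6
Temp = -3*Strain + Stress + 1  [with Strain=2, Stress=6]  = 1
Creep = Strain - Stress - Temp  [with Strain=2, Stress=6, Temp=1]  = -5

-5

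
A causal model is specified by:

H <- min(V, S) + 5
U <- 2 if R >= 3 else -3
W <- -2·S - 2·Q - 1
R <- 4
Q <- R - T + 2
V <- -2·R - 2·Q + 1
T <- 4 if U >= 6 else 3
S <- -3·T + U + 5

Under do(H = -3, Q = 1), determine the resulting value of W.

1

The joint intervention fixes H = -3, Q = 1, removing each variable's own equation.
U = 2 if R >= 3 else -3  [with R=4]  = 2
T = 4 if U >= 6 else 3  [with U=2]  = 3
S = -3·T + U + 5  [with T=3, U=2]  = -2
W = -2·S - 2·Q - 1  [with S=-2, Q=1]  = 1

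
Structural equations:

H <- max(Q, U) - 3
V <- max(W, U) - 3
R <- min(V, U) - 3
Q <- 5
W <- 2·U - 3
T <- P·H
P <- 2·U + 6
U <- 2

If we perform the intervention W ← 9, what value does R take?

-1

do(W=9) replaces the equation W <- 2·U - 3 with the constant W = 9.
V = max(W, U) - 3  [with W=9, U=2]  = 6
R = min(V, U) - 3  [with V=6, U=2]  = -1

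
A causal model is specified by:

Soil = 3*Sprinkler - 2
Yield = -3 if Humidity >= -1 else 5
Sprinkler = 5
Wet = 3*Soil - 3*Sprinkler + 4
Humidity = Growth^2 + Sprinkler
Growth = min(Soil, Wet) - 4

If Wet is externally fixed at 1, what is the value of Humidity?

do(Wet=1) replaces the equation Wet = 3*Soil - 3*Sprinkler + 4 with the constant Wet = 1.
Soil = 3*Sprinkler - 2  [with Sprinkler=5]  = 13
Growth = min(Soil, Wet) - 4  [with Soil=13, Wet=1]  = -3
Humidity = Growth^2 + Sprinkler  [with Growth=-3, Sprinkler=5]  = 14

14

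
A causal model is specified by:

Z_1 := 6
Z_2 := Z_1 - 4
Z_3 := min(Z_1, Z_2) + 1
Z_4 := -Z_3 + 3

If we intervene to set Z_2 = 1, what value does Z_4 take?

Under do(Z_2=1), the mechanism Z_2 := Z_1 - 4 is discarded; Z_2 is fixed at 1.
Z_3 = min(Z_1, Z_2) + 1  [with Z_1=6, Z_2=1]  = 2
Z_4 = -Z_3 + 3  [with Z_3=2]  = 1

1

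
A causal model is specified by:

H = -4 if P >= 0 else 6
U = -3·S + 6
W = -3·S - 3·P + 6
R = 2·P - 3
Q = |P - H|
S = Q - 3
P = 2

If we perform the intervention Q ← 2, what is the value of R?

1

Under do(Q=2), the mechanism Q = |P - H| is discarded; Q is fixed at 2.
Since R is not a descendant of the intervened variable, it is unaffected.
R = 2·P - 3  [with P=2]  = 1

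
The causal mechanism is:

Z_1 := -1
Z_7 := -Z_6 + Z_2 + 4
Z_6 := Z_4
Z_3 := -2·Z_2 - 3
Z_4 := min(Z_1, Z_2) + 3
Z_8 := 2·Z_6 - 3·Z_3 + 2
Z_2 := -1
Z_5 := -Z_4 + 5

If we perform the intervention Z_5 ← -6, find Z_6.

2

The intervention breaks the incoming arrows to Z_5: Z_5 := -Z_4 + 5 no longer applies, and Z_5 = -6.
Since Z_6 is not a descendant of the intervened variable, it is unaffected.
Z_4 = min(Z_1, Z_2) + 3  [with Z_1=-1, Z_2=-1]  = 2
Z_6 = Z_4  [with Z_4=2]  = 2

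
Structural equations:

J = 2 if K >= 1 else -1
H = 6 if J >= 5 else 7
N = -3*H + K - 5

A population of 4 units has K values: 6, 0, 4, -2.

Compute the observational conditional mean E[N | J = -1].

Observing J=-1 restricts to units where J's equation naturally yields -1: K ∈ {0, -2}. In that subpopulation N = -26, -28, mean -27.

-27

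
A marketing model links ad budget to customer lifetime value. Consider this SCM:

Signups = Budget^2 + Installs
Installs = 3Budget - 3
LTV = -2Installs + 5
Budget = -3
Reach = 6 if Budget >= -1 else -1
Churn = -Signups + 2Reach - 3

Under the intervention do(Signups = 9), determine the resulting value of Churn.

Intervening sets Signups = 9 and removes its equation (Signups = Budget^2 + Installs).
Reach = 6 if Budget >= -1 else -1  [with Budget=-3]  = -1
Churn = -Signups + 2Reach - 3  [with Signups=9, Reach=-1]  = -14

-14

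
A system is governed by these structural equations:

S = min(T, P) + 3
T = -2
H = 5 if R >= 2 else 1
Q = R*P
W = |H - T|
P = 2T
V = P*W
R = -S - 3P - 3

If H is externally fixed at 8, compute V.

Under do(H=8), the mechanism H = 5 if R >= 2 else 1 is discarded; H is fixed at 8.
P = 2T  [with T=-2]  = -4
W = |H - T|  [with H=8, T=-2]  = 10
V = P*W  [with P=-4, W=10]  = -40

-40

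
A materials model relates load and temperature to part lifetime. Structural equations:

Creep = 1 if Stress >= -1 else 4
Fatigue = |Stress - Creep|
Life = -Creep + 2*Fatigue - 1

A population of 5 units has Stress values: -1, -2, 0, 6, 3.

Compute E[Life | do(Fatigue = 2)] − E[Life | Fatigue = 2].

-0.6

Under do(Fatigue=2), Fatigue's equation is replaced by Fatigue=2 for every unit. Per-unit Life: 2, -1, 2, 2, 2. Mean = 1.4.
Conditioning on Fatigue=2 selects the 2 unit(s) with Stress ∈ {-1, 3}. Their Life values: 2, 2. Mean = 2.
Difference = 1.4 − 2 = -0.6.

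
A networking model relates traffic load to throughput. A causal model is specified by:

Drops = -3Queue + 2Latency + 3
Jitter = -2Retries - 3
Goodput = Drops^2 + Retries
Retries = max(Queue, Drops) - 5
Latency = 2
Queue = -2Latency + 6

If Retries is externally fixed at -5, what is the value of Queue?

The intervention breaks the incoming arrows to Retries: Retries = max(Queue, Drops) - 5 no longer applies, and Retries = -5.
Since Queue is not a descendant of the intervened variable, it is unaffected.
Queue = -2Latency + 6  [with Latency=2]  = 2

2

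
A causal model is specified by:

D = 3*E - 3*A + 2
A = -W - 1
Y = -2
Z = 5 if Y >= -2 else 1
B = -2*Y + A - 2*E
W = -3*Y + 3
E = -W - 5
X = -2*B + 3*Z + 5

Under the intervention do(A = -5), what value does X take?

-34

do(A=-5) replaces the equation A = -W - 1 with the constant A = -5.
W = -3*Y + 3  [with Y=-2]  = 9
Z = 5 if Y >= -2 else 1  [with Y=-2]  = 5
E = -W - 5  [with W=9]  = -14
B = -2*Y + A - 2*E  [with Y=-2, A=-5, E=-14]  = 27
X = -2*B + 3*Z + 5  [with B=27, Z=5]  = -34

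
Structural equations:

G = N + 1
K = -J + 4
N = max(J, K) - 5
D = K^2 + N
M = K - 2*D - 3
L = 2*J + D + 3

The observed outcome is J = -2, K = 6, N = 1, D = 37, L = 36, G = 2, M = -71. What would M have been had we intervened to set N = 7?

The intervention breaks the incoming arrows to N: N = max(J, K) - 5 no longer applies, and N = 7.
K = -J + 4  [with J=-2]  = 6
D = K^2 + N  [with K=6, N=7]  = 43
M = K - 2*D - 3  [with K=6, D=43]  = -83

-83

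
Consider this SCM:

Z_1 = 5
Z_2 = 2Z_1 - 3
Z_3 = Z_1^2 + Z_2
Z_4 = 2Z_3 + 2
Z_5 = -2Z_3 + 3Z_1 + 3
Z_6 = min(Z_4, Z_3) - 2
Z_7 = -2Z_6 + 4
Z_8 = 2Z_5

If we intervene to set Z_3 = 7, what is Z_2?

7

Under do(Z_3=7), the mechanism Z_3 = Z_1^2 + Z_2 is discarded; Z_3 is fixed at 7.
Since Z_2 is not a descendant of the intervened variable, it is unaffected.
Z_2 = 2Z_1 - 3  [with Z_1=5]  = 7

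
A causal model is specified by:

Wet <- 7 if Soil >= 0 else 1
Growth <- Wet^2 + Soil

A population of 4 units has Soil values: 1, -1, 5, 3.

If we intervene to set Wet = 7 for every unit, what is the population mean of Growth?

51

Under do(Wet=7), Wet's equation is replaced by Wet=7 for every unit. Per-unit Growth: 50, 48, 54, 52. Mean = 51.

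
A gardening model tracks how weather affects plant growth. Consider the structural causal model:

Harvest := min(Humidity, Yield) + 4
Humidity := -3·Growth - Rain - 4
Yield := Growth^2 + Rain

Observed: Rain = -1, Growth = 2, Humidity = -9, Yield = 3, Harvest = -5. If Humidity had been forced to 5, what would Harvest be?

7

do(Humidity=5) replaces the equation Humidity := -3·Growth - Rain - 4 with the constant Humidity = 5.
Yield = Growth^2 + Rain  [with Growth=2, Rain=-1]  = 3
Harvest = min(Humidity, Yield) + 4  [with Humidity=5, Yield=3]  = 7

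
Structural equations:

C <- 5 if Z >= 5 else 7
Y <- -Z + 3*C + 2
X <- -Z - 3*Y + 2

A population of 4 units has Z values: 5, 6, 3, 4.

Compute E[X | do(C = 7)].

do(C=7) breaks C's dependence on Z. With C=7 fixed, X across the units is -57, -55, -61, -59, mean -58.

-58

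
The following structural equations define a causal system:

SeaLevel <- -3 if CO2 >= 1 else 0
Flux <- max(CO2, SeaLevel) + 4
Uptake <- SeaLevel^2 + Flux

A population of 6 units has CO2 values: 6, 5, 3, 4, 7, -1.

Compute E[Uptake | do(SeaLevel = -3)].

17

Under do(SeaLevel=-3), SeaLevel's equation is replaced by SeaLevel=-3 for every unit. Per-unit Uptake: 19, 18, 16, 17, 20, 12. Mean = 17.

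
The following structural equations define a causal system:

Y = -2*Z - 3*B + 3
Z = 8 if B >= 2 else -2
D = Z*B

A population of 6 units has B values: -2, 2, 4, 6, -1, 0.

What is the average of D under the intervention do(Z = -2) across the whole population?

do(Z=-2) breaks Z's dependence on B. With Z=-2 fixed, D across the units is 4, -4, -8, -12, 2, 0, mean -3.

-3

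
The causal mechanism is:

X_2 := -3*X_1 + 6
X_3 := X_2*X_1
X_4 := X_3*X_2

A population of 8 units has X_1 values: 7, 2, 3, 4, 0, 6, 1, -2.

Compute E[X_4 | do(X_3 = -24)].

do(X_3=-24) breaks X_3's dependence on X_1. With X_3=-24 fixed, X_4 across the units is 360, 0, 72, 144, -144, 288, -72, -288, mean 45.

45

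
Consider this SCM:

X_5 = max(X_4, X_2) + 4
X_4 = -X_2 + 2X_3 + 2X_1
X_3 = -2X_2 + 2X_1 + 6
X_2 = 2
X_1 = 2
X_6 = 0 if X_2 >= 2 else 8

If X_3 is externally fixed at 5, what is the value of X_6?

0

The intervention breaks the incoming arrows to X_3: X_3 = -2X_2 + 2X_1 + 6 no longer applies, and X_3 = 5.
No directed path runs from X_3 to X_6, so X_6 keeps its natural value.
X_6 = 0 if X_2 >= 2 else 8  [with X_2=2]  = 0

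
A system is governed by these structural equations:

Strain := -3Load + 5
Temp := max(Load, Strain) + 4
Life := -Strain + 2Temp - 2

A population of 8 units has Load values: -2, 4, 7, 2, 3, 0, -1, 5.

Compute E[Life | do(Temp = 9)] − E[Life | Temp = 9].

-0.75

The intervention sets Temp=9 in all 8 units regardless of Load. Recomputing Life per unit gives 5, 23, 32, 17, 20, 11, 8, 26; average 17.75.
E[Life|Temp=9] averages over only the 2 units with Temp=9 (Load = 0, 5): Life = 11, 26, mean 18.5.
Difference = 17.75 − 18.5 = -0.75.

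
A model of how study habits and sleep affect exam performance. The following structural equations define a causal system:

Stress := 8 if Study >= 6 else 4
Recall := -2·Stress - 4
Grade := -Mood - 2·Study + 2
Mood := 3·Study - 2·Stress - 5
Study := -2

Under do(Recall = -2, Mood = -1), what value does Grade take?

7

The joint intervention fixes Recall = -2, Mood = -1, removing each variable's own equation.
Grade = -Mood - 2·Study + 2  [with Mood=-1, Study=-2]  = 7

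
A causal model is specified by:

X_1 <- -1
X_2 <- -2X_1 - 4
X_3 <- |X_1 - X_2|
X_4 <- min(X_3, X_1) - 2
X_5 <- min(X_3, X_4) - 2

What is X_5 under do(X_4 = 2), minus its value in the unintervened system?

4

Intervening sets X_4 = 2 and removes its equation (X_4 <- min(X_3, X_1) - 2).
X_2 = -2X_1 - 4  [with X_1=-1]  = -2
X_3 = |X_1 - X_2|  [with X_1=-1, X_2=-2]  = 1
X_5 = min(X_3, X_4) - 2  [with X_3=1, X_4=2]  = -1
Without intervention: X_2 = -2X_1 - 4  [with X_1=-1]  = -2; X_3 = |X_1 - X_2|  [with X_1=-1, X_2=-2]  = 1; X_4 = min(X_3, X_1) - 2  [with X_3=1, X_1=-1]  = -3; X_5 = min(X_3, X_4) - 2  [with X_3=1, X_4=-3]  = -5.
Change = -1 − (-5) = 4.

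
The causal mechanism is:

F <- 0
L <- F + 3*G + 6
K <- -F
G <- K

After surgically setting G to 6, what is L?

24

The intervention breaks the incoming arrows to G: G <- K no longer applies, and G = 6.
L = F + 3*G + 6  [with F=0, G=6]  = 24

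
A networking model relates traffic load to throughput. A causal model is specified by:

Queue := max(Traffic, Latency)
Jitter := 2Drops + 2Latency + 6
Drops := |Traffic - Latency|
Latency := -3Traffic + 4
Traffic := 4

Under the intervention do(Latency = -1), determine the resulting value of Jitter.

do(Latency=-1) replaces the equation Latency := -3Traffic + 4 with the constant Latency = -1.
Drops = |Traffic - Latency|  [with Traffic=4, Latency=-1]  = 5
Jitter = 2Drops + 2Latency + 6  [with Drops=5, Latency=-1]  = 14

14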